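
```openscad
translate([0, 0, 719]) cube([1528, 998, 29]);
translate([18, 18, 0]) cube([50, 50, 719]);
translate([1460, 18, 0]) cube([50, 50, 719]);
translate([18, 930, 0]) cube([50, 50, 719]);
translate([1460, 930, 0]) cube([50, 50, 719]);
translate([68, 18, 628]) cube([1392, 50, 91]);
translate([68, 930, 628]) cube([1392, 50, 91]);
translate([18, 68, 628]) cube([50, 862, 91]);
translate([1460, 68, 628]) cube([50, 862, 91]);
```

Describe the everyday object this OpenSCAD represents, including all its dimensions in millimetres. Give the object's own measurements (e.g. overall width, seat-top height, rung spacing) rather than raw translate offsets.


A table: top 1528 mm (x) × 998 mm (y), 29 mm thick, upper face at z = 748 mm, on four 50×50 mm square legs, each inset 18 mm from the nearest pair of top edges from z = 0 to the bottom of the top. Four apron rails, 50 mm thick and 91 mm tall, run between adjacent legs with their top edges flush with the underside of the top and their outer faces flush with the legs' outer faces.


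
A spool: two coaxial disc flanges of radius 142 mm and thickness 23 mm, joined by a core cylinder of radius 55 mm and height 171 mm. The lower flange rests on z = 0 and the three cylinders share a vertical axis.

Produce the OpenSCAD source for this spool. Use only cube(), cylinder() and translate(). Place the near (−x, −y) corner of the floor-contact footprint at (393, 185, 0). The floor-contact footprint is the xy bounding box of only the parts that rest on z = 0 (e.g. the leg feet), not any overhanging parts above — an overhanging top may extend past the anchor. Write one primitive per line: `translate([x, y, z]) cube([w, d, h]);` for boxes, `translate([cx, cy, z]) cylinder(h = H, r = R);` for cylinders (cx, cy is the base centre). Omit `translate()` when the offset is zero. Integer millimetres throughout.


translate([535, 327, 0]) cylinder(h = 23, r = 142);
translate([535, 327, 23]) cylinder(h = 171, r = 55);
translate([535, 327, 194]) cylinder(h = 23, r = 142);


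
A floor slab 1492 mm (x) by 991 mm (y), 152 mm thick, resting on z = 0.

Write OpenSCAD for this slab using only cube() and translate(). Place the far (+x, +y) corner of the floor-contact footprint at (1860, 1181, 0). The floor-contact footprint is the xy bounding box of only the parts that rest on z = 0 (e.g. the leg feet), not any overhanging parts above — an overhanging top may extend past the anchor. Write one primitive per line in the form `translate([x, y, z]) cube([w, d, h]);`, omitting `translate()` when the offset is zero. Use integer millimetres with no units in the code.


translate([368, 190, 0]) cube([1492, 991, 152]);


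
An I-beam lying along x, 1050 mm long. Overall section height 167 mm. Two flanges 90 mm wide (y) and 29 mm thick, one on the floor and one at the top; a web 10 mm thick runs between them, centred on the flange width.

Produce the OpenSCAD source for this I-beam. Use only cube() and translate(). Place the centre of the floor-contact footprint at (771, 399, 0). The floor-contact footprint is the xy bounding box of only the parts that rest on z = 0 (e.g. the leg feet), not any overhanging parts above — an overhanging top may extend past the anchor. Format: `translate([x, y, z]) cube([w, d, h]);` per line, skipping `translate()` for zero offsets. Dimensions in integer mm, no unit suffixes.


translate([246, 354, 0]) cube([1050, 90, 29]);
translate([246, 394, 29]) cube([1050, 10, 109]);
translate([246, 354, 138]) cube([1050, 90, 29]);


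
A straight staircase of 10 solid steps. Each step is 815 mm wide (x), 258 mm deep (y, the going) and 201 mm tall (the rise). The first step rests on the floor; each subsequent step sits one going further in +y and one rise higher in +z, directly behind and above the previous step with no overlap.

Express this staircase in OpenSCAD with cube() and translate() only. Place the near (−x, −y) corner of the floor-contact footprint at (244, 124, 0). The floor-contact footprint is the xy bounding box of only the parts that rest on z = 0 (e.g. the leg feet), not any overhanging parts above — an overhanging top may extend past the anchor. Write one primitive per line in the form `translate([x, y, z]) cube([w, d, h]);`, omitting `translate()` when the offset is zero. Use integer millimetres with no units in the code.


translate([244, 124, 0]) cube([815, 258, 201]);
translate([244, 382, 201]) cube([815, 258, 201]);
translate([244, 640, 402]) cube([815, 258, 201]);
translate([244, 898, 603]) cube([815, 258, 201]);
translate([244, 1156, 804]) cube([815, 258, 201]);
translate([244, 1414, 1005]) cube([815, 258, 201]);
translate([244, 1672, 1206]) cube([815, 258, 201]);
translate([244, 1930, 1407]) cube([815, 258, 201]);
translate([244, 2188, 1608]) cube([815, 258, 201]);
translate([244, 2446, 1809]) cube([815, 258, 201]);


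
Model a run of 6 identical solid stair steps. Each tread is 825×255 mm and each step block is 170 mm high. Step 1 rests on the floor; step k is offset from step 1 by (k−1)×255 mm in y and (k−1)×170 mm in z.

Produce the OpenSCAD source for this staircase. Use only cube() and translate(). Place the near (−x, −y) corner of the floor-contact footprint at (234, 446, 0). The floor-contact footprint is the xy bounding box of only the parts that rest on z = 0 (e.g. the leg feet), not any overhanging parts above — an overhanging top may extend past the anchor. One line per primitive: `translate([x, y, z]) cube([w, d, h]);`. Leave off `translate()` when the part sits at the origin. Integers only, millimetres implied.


translate([234, 446, 0]) cube([825, 255, 170]);
translate([234, 701, 170]) cube([825, 255, 170]);
translate([234, 956, 340]) cube([825, 255, 170]);
translate([234, 1211, 510]) cube([825, 255, 170]);
translate([234, 1466, 680]) cube([825, 255, 170]);
translate([234, 1721, 850]) cube([825, 255, 170]);


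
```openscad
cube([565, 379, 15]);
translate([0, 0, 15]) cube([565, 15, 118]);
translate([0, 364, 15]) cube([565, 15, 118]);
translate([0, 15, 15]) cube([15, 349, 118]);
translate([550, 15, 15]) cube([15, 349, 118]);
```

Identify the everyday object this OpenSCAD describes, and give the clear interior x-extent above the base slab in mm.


An open box. The internal width is 535 mm.

A 565×379 base slab with four walls standing on it — an open box. The base is 565 mm wide and the walls are 15 mm thick, so the internal width is 565 − 2 × 15 = 535 mm.


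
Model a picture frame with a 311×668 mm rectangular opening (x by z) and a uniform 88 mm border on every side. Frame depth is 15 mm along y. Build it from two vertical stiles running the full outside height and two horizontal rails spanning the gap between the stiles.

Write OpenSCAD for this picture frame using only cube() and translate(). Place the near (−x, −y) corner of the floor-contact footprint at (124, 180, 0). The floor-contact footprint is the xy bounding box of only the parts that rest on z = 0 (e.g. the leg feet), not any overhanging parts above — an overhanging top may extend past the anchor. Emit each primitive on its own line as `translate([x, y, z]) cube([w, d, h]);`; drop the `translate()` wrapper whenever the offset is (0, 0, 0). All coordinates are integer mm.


translate([124, 180, 0]) cube([88, 15, 844]);
translate([523, 180, 0]) cube([88, 15, 844]);
translate([212, 180, 0]) cube([311, 15, 88]);
translate([212, 180, 756]) cube([311, 15, 88]);


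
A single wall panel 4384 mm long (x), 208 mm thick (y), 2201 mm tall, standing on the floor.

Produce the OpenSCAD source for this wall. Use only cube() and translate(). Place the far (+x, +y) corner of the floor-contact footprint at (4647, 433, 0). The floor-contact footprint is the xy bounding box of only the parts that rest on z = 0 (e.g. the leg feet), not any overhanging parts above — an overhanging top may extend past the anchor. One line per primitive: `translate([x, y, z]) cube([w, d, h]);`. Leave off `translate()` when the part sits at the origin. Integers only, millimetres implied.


translate([263, 225, 0]) cube([4384, 208, 2201]);


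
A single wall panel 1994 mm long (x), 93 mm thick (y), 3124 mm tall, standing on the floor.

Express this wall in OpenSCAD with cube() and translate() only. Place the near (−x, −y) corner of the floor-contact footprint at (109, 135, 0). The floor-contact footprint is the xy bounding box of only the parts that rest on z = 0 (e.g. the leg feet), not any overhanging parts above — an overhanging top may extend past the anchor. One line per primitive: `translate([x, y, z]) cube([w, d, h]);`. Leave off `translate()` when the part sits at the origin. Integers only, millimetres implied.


translate([109, 135, 0]) cube([1994, 93, 3124]);


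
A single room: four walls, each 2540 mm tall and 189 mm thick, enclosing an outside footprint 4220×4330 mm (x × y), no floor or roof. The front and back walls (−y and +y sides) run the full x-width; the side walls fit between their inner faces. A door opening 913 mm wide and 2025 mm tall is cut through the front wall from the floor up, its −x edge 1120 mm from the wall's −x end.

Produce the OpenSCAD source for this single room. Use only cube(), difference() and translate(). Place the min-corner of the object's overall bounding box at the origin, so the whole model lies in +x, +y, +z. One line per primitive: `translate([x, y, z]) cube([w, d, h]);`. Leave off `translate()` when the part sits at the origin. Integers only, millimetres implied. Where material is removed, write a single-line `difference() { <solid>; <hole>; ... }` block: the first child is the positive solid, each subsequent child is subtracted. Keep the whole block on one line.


difference() { cube([4220, 189, 2540]); translate([1120, 0, 0]) cube([913, 189, 2025]); }
translate([0, 4141, 0]) cube([4220, 189, 2540]);
translate([0, 189, 0]) cube([189, 3952, 2540]);
translate([4031, 189, 0]) cube([189, 3952, 2540]);


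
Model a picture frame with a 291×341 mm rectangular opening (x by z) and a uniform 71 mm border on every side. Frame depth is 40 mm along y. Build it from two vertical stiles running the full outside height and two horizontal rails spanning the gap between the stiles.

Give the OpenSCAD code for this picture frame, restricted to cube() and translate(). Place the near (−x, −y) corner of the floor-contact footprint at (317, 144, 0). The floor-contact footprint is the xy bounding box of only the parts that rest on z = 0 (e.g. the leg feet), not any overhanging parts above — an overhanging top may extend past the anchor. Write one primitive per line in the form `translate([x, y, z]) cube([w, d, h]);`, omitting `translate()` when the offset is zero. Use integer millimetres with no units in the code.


translate([317, 144, 0]) cube([71, 40, 483]);
translate([679, 144, 0]) cube([71, 40, 483]);
translate([388, 144, 0]) cube([291, 40, 71]);
translate([388, 144, 412]) cube([291, 40, 71]);


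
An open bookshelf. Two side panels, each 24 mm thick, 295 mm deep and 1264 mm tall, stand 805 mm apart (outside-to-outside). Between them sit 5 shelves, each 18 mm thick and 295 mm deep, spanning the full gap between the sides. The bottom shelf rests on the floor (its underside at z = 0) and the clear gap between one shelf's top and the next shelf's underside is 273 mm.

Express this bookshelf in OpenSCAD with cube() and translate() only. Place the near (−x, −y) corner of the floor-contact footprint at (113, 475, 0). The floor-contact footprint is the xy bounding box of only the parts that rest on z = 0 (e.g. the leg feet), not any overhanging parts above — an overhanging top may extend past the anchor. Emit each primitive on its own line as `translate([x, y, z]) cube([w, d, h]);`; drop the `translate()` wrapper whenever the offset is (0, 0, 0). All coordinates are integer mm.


translate([113, 475, 0]) cube([24, 295, 1264]);
translate([894, 475, 0]) cube([24, 295, 1264]);
translate([137, 475, 0]) cube([757, 295, 18]);
translate([137, 475, 291]) cube([757, 295, 18]);
translate([137, 475, 582]) cube([757, 295, 18]);
translate([137, 475, 873]) cube([757, 295, 18]);
translate([137, 475, 1164]) cube([757, 295, 18]);


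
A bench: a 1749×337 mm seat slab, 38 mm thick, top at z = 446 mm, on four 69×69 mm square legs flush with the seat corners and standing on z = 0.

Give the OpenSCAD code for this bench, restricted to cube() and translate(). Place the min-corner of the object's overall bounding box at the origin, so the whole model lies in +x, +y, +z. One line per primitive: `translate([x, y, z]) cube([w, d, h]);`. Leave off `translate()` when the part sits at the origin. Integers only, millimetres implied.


// leg_h = 446 − 38 = 408
translate([0, 0, 408]) cube([1749, 337, 38]);
cube([69, 69, 408]);
translate([0, 268, 0]) cube([69, 69, 408]);
translate([1680, 0, 0]) cube([69, 69, 408]);
translate([1680, 268, 0]) cube([69, 69, 408]);


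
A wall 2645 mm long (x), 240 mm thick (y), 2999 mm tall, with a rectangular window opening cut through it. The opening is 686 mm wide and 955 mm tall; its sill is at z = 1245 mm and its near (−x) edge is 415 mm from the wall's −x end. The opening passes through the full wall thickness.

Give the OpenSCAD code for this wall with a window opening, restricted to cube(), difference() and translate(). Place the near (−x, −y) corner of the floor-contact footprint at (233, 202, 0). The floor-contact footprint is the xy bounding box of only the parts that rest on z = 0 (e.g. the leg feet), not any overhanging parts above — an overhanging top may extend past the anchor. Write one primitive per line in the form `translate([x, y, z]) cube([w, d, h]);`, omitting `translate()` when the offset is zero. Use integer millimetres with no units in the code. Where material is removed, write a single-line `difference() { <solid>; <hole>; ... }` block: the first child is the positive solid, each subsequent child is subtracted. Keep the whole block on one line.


difference() { translate([233, 202, 0]) cube([2645, 240, 2999]); translate([648, 202, 1245]) cube([686, 240, 955]); }


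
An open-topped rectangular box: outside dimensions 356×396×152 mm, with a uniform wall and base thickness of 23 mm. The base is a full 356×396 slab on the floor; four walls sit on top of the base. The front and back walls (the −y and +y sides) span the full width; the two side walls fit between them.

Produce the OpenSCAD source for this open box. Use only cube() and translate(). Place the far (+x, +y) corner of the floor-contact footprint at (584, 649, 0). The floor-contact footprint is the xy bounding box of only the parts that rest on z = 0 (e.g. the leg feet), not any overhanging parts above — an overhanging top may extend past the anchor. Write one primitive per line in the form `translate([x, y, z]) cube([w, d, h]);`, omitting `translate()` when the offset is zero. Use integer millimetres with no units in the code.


translate([228, 253, 0]) cube([356, 396, 23]);
translate([228, 253, 23]) cube([356, 23, 129]);
translate([228, 626, 23]) cube([356, 23, 129]);
translate([228, 276, 23]) cube([23, 350, 129]);
translate([561, 276, 23]) cube([23, 350, 129]);


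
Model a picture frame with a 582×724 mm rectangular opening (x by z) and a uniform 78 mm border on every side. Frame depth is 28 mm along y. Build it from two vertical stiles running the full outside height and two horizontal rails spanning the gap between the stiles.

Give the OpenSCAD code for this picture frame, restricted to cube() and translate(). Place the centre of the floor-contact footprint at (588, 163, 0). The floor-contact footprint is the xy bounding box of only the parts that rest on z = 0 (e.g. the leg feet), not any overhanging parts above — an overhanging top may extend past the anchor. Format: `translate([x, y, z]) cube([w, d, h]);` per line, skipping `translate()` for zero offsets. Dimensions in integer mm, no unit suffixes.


translate([219, 149, 0]) cube([78, 28, 880]);
translate([879, 149, 0]) cube([78, 28, 880]);
translate([297, 149, 0]) cube([582, 28, 78]);
translate([297, 149, 802]) cube([582, 28, 78]);


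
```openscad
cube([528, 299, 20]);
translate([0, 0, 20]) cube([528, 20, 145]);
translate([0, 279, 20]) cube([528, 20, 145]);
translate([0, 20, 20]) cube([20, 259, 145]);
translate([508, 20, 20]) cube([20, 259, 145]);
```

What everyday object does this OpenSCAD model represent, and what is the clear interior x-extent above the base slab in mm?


An open box. The internal width is 488 mm.

A 528×299 base slab with four walls standing on it — an open box. The base is 528 mm wide and the walls are 20 mm thick, so the internal width is 528 − 2 × 20 = 488 mm.


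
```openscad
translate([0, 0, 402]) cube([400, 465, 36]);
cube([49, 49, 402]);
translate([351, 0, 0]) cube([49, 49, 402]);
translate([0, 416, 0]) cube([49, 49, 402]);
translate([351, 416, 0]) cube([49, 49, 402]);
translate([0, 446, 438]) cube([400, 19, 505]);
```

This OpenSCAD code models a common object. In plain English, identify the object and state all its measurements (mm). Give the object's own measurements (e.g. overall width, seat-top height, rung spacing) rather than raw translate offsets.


A chair. The seat is a 400×465×36 mm slab with its top at z = 438 mm, on four 49×49 mm corner legs (flush with the seat edges, standing on z = 0). A flat backrest 19 mm thick, 505 mm tall, spans the full seat width and rises from the seat top along its +y edge, rear face flush with the rear of the seat.


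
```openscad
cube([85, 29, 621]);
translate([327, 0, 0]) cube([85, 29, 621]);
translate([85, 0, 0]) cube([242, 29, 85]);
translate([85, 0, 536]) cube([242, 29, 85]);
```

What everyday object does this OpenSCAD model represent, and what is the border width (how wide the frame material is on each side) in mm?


A picture frame. The border width is 85 mm.

Four thin pieces enclosing a rectangular opening — a picture frame. The two full-height stiles are 621 mm tall; the top rail sits at z = 536 and is 85 mm tall, so the border above the opening is 621 − 536 = 85 mm, matching the stile x-width.


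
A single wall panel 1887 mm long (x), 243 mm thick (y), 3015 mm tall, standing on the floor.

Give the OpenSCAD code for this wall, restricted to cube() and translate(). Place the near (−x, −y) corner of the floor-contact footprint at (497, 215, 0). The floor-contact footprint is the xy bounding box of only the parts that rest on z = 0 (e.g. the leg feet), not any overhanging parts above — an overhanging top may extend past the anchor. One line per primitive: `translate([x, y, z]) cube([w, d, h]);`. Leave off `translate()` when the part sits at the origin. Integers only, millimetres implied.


translate([497, 215, 0]) cube([1887, 243, 3015]);


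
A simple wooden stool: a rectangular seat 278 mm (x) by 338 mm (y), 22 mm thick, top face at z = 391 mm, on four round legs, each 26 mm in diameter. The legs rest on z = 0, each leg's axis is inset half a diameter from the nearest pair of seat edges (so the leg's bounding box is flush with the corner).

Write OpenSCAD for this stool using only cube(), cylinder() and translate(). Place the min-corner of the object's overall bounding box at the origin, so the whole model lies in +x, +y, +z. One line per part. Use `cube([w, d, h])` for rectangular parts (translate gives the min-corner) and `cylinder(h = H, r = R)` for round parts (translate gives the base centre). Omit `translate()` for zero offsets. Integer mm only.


translate([0, 0, 369]) cube([278, 338, 22]);
translate([13, 13, 0]) cylinder(h = 369, r = 13);
translate([265, 13, 0]) cylinder(h = 369, r = 13);
translate([13, 325, 0]) cylinder(h = 369, r = 13);
translate([265, 325, 0]) cylinder(h = 369, r = 13);


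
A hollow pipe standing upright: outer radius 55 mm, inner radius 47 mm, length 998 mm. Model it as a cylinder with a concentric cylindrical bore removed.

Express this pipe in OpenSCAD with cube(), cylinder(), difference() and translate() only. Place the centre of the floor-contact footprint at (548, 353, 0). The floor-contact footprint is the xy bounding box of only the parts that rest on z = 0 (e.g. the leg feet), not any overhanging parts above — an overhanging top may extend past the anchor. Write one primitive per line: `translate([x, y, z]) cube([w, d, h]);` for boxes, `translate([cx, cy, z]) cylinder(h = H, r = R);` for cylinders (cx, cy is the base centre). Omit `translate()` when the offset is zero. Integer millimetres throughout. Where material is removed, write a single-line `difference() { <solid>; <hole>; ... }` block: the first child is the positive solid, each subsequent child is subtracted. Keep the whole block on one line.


difference() { translate([548, 353, 0]) cylinder(h = 998, r = 55); translate([548, 353, 0]) cylinder(h = 998, r = 47); }


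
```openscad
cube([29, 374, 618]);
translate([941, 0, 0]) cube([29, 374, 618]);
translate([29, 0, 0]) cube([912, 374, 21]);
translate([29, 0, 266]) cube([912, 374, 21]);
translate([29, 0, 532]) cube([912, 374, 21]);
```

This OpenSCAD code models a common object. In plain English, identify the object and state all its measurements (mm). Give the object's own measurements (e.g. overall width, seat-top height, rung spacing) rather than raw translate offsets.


An open bookshelf. Two side panels, each 29 mm thick, 374 mm deep and 618 mm tall, stand 970 mm apart (outside-to-outside). Between them sit 3 shelves, each 21 mm thick and 374 mm deep, spanning the full gap between the sides. The bottom shelf rests on the floor (its underside at z = 0) and the clear gap between one shelf's top and the next shelf's underside is 245 mm.


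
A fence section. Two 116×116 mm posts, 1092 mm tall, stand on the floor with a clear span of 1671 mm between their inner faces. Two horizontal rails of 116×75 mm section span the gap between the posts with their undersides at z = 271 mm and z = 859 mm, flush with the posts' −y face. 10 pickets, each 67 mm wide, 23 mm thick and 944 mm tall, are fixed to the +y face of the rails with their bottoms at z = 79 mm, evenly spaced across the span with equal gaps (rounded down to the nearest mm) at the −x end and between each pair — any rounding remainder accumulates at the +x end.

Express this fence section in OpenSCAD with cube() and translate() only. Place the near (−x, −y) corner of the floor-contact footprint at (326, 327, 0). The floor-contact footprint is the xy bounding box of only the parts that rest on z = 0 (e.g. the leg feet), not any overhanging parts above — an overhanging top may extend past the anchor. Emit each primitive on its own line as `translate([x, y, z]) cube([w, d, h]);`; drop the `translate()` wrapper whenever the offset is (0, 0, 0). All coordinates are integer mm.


translate([326, 327, 0]) cube([116, 116, 1092]);
translate([2113, 327, 0]) cube([116, 116, 1092]);
translate([442, 327, 271]) cube([1671, 116, 75]);
translate([442, 327, 859]) cube([1671, 116, 75]);
translate([533, 443, 79]) cube([67, 23, 944]);
translate([691, 443, 79]) cube([67, 23, 944]);
translate([849, 443, 79]) cube([67, 23, 944]);
translate([1007, 443, 79]) cube([67, 23, 944]);
translate([1165, 443, 79]) cube([67, 23, 944]);
translate([1323, 443, 79]) cube([67, 23, 944]);
translate([1481, 443, 79]) cube([67, 23, 944]);
translate([1639, 443, 79]) cube([67, 23, 944]);
translate([1797, 443, 79]) cube([67, 23, 944]);
translate([1955, 443, 79]) cube([67, 23, 944]);


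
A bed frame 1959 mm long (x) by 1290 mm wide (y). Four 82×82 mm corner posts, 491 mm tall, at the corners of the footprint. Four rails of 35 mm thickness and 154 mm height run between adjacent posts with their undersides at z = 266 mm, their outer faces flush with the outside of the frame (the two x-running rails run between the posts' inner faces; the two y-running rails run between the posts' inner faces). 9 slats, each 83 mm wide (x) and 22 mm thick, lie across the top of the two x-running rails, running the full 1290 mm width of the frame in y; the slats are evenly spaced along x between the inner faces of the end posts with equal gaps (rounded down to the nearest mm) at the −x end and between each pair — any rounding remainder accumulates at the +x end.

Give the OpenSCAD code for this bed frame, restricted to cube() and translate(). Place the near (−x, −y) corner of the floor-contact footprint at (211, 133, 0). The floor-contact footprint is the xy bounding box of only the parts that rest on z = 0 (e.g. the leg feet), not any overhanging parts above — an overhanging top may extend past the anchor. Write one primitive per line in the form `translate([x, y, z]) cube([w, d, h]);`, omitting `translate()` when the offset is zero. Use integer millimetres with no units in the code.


translate([211, 133, 0]) cube([82, 82, 491]);
translate([211, 1341, 0]) cube([82, 82, 491]);
translate([2088, 133, 0]) cube([82, 82, 491]);
translate([2088, 1341, 0]) cube([82, 82, 491]);
translate([293, 133, 266]) cube([1795, 35, 154]);
translate([293, 1388, 266]) cube([1795, 35, 154]);
translate([211, 215, 266]) cube([35, 1126, 154]);
translate([2135, 215, 266]) cube([35, 1126, 154]);
translate([397, 133, 420]) cube([83, 1290, 22]);
translate([584, 133, 420]) cube([83, 1290, 22]);
translate([771, 133, 420]) cube([83, 1290, 22]);
translate([958, 133, 420]) cube([83, 1290, 22]);
translate([1145, 133, 420]) cube([83, 1290, 22]);
translate([1332, 133, 420]) cube([83, 1290, 22]);
translate([1519, 133, 420]) cube([83, 1290, 22]);
translate([1706, 133, 420]) cube([83, 1290, 22]);
translate([1893, 133, 420]) cube([83, 1290, 22]);


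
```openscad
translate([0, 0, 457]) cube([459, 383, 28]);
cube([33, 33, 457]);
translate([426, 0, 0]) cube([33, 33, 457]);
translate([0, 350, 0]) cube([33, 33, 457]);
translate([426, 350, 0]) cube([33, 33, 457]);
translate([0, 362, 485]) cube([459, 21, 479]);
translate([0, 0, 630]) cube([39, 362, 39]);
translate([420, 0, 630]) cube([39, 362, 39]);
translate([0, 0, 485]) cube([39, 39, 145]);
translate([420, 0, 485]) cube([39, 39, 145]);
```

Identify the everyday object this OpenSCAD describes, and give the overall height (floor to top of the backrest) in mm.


A chair. The overall height is 964 mm.

A slab on four corner posts with a tall panel at the back — a chair. The seat slab sits at z = 457 with thickness 28, and the 479 mm backrest starts at the seat top, so the overall height is 457 + 28 + 479 = 964 mm.


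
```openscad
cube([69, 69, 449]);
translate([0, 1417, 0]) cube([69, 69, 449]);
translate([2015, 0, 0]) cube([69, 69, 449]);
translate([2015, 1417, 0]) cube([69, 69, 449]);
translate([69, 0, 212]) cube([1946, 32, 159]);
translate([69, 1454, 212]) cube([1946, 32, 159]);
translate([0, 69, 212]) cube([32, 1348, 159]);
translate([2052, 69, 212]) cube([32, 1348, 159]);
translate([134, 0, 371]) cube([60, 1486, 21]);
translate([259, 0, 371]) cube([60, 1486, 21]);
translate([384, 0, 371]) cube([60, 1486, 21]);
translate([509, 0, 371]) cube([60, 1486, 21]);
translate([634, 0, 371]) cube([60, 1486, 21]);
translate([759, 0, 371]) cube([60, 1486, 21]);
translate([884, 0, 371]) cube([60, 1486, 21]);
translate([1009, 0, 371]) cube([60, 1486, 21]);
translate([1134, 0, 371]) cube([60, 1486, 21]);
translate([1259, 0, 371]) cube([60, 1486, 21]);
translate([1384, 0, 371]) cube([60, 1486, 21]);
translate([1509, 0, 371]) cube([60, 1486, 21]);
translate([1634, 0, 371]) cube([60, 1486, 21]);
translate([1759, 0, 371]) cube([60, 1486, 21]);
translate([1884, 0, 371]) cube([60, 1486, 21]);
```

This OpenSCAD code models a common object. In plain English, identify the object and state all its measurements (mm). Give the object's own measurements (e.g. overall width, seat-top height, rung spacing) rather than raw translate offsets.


A bed frame 2084 mm long (x) by 1486 mm wide (y). Four 69×69 mm corner posts, 449 mm tall, at the corners of the footprint. Four rails of 32 mm thickness and 159 mm height run between adjacent posts with their undersides at z = 212 mm, their outer faces flush with the outside of the frame (the two x-running rails run between the posts' inner faces; the two y-running rails run between the posts' inner faces). 15 slats, each 60 mm wide (x) and 21 mm thick, lie across the top of the two x-running rails, running the full 1486 mm width of the frame in y; along x they sit between the end posts with a 65 mm gap after the −x posts and between neighbouring slats, leaving 71 mm before the +x posts.


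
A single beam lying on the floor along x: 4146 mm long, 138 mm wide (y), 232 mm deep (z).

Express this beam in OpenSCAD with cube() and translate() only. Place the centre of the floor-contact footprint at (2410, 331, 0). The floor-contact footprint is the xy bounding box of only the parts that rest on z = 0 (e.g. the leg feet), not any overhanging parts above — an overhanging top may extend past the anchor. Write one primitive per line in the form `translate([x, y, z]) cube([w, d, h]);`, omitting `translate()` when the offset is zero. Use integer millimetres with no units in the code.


translate([337, 262, 0]) cube([4146, 138, 232]);


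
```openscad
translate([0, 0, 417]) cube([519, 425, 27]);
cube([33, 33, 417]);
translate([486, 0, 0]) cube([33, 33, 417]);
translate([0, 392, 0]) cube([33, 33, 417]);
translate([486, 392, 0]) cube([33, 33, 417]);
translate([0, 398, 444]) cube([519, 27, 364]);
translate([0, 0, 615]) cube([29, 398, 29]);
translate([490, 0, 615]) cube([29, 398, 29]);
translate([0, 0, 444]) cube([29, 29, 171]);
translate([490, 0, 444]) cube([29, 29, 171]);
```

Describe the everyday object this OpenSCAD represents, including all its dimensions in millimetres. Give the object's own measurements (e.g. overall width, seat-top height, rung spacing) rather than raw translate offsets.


A chair. The seat is a 519×425×27 mm slab with its top at z = 444 mm, on four 33×33 mm corner legs (flush with the seat edges, standing on z = 0). A flat backrest 27 mm thick, 364 mm tall, spans the full seat width and rises from the seat top along its +y edge, rear face flush with the rear of the seat. Two armrests of 29×29 mm section run along each side from the seat's front edge to the front of the backrest, top faces 200 mm above the seat top and outer faces flush with the seat's x-edges; a 29×29 mm post under the front of each armrest stands on the seat at the front corner.


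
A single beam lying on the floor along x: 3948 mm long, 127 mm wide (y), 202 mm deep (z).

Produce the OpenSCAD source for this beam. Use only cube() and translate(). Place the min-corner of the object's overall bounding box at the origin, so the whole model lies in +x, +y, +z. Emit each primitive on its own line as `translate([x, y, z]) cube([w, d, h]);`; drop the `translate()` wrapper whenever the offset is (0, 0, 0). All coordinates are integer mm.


cube([3948, 127, 202]);


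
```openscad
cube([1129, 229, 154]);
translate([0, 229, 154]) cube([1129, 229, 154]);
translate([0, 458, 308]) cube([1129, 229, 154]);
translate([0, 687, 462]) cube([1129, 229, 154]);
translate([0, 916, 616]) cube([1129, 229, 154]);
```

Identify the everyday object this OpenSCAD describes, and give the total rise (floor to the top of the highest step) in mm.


A staircase. The total rise is 770 mm.

5 identical blocks, each offset up and back from the previous — a staircase. Each step is 154 mm tall and there are 5 of them, so the total rise is 5 × 154 = 770 mm.


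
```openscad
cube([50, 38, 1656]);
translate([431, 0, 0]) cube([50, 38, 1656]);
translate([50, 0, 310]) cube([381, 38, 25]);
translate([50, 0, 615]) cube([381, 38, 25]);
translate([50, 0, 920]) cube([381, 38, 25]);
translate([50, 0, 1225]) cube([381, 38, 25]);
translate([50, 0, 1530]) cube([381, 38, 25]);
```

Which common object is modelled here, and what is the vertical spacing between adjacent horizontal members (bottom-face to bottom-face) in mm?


A ladder. The rung spacing is 305 mm.

Two tall 50×38 posts with 5 short bars between them — a ladder. Adjacent rungs sit at z = 310 and z = 615, so the spacing is 615 − 310 = 305 mm.


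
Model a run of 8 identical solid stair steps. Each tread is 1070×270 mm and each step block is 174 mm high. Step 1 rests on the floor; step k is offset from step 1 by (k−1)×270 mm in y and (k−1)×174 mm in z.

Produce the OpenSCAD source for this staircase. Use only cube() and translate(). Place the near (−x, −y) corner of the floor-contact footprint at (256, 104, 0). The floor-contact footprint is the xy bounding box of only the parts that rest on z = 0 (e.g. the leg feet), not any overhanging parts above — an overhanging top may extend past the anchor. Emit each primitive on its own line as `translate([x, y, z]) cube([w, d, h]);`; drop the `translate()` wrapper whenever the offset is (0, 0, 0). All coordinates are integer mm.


translate([256, 104, 0]) cube([1070, 270, 174]);
translate([256, 374, 174]) cube([1070, 270, 174]);
translate([256, 644, 348]) cube([1070, 270, 174]);
translate([256, 914, 522]) cube([1070, 270, 174]);
translate([256, 1184, 696]) cube([1070, 270, 174]);
translate([256, 1454, 870]) cube([1070, 270, 174]);
translate([256, 1724, 1044]) cube([1070, 270, 174]);
translate([256, 1994, 1218]) cube([1070, 270, 174]);


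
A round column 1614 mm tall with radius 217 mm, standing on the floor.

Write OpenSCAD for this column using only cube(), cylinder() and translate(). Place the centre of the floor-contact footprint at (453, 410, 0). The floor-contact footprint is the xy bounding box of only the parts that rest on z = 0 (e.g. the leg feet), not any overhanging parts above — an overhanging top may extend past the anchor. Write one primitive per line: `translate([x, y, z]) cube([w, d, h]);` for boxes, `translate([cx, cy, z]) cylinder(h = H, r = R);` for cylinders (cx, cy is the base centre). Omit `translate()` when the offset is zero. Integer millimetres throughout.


translate([453, 410, 0]) cylinder(h = 1614, r = 217);


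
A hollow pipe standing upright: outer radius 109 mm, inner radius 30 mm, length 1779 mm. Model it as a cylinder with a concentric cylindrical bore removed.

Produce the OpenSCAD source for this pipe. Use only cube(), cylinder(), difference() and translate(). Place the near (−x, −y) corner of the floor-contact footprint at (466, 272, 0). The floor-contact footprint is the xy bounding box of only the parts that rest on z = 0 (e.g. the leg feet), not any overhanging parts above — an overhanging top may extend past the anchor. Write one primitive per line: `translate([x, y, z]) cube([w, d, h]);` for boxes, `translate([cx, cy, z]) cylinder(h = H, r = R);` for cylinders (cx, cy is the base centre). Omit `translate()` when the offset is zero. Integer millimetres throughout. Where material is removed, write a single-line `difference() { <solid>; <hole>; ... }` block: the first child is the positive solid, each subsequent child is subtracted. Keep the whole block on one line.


difference() { translate([575, 381, 0]) cylinder(h = 1779, r = 109); translate([575, 381, 0]) cylinder(h = 1779, r = 30); }


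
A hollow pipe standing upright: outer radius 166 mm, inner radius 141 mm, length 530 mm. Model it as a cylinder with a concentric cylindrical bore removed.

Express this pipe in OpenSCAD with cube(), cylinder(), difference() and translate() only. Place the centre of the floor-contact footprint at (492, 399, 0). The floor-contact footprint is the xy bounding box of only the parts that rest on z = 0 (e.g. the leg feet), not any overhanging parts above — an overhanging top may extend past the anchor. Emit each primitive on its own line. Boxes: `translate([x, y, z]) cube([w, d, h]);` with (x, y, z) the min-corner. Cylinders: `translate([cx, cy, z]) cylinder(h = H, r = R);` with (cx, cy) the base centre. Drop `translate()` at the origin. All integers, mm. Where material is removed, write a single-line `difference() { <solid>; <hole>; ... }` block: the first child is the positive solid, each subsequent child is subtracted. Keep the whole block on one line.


difference() { translate([492, 399, 0]) cylinder(h = 530, r = 166); translate([492, 399, 0]) cylinder(h = 530, r = 141); }


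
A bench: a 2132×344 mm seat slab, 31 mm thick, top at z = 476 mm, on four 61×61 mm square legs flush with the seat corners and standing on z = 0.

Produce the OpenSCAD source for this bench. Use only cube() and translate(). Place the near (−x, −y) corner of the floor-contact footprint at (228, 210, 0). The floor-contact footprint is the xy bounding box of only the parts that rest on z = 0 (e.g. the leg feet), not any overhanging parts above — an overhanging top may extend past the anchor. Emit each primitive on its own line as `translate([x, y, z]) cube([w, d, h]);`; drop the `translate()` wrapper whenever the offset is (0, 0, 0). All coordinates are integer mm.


// leg_h = 476 − 31 = 445
translate([228, 210, 445]) cube([2132, 344, 31]);
translate([228, 210, 0]) cube([61, 61, 445]);
translate([228, 493, 0]) cube([61, 61, 445]);
translate([2299, 210, 0]) cube([61, 61, 445]);
translate([2299, 493, 0]) cube([61, 61, 445]);


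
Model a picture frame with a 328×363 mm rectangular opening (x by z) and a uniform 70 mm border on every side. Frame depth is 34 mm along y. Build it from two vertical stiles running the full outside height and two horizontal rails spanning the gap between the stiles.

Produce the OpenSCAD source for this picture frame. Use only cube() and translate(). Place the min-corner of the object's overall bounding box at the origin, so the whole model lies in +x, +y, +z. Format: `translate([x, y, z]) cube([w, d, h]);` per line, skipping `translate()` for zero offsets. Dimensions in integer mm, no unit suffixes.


cube([70, 34, 503]);
translate([398, 0, 0]) cube([70, 34, 503]);
translate([70, 0, 0]) cube([328, 34, 70]);
translate([70, 0, 433]) cube([328, 34, 70]);


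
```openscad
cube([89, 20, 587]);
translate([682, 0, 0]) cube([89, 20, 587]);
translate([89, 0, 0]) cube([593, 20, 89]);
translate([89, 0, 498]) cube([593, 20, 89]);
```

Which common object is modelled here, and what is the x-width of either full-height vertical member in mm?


A picture frame. The border width is 89 mm.

Four thin pieces enclosing a rectangular opening — a picture frame. The two full-height stiles are 587 mm tall; the top rail sits at z = 498 and is 89 mm tall, so the border above the opening is 587 − 498 = 89 mm, matching the stile x-width.


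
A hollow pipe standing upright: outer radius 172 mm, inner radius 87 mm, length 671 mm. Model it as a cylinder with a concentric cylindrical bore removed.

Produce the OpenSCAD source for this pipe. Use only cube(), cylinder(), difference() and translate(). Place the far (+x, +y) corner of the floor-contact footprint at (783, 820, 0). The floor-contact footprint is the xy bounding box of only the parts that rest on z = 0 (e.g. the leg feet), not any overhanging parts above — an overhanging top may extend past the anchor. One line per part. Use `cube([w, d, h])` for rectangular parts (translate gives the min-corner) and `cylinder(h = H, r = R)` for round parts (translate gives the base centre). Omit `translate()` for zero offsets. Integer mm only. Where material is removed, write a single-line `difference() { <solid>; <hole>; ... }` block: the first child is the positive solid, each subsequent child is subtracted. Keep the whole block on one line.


difference() { translate([611, 648, 0]) cylinder(h = 671, r = 172); translate([611, 648, 0]) cylinder(h = 671, r = 87); }


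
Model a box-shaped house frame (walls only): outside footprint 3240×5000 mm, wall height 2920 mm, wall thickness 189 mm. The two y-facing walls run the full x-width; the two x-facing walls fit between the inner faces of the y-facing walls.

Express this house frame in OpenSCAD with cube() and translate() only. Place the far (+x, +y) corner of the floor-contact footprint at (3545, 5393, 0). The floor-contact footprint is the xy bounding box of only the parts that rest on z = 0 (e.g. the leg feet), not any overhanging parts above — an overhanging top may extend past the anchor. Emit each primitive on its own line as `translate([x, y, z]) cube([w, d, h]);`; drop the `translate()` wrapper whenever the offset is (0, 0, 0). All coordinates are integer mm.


translate([305, 393, 0]) cube([3240, 189, 2920]);
translate([305, 5204, 0]) cube([3240, 189, 2920]);
translate([305, 582, 0]) cube([189, 4622, 2920]);
translate([3356, 582, 0]) cube([189, 4622, 2920]);
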